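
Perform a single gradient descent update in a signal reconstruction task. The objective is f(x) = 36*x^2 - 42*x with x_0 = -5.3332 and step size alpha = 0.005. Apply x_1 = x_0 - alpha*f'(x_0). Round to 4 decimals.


We compute the gradient at x_0 and apply the update.
f'(x) = 72*x - 42
f'(-5.3332) = 72*-5.3332 - 42 = -425.9904
x_1 = -5.3332 - 0.005*-425.9904 = -3.2032


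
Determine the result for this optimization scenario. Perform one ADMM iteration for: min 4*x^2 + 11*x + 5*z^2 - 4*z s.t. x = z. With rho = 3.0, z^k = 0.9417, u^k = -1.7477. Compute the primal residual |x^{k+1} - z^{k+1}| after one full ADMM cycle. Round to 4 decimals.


ADMM iteration with rho = 3.0, z^k = 0.9417, u^k = -1.7477
Step 1: x-update.
Minimize 4*x^2 + 11*x + (3.0/2)*(x - 0.9417 - 1.7477)^2
FOC: (2*4 + 3.0)*x = -11 + 3.0*(0.9417 + 1.7477)
x^{k+1} = -0.2665
Step 2: z-update.
Minimize 5*z^2 - 4*z + (3.0/2)*(-0.2665 - z - 1.7477)^2
FOC: (2*5 + 3.0)*z = 4 + 3.0*(-0.2665 - 1.7477)
z^{k+1} = -0.1571
Step 3: u-update.
u^{k+1} = -1.7477 - 0.2665 + 0.1571 = -1.8571
Step 4: Primal residual = |-0.2665 + 0.1571| = 0.1094


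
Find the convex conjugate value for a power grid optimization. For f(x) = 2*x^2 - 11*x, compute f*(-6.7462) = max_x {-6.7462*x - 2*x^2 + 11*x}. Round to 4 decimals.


f*(y) = sup_x {y*x - a*x^2 - b*x} = sup_x {(y-b)*x - a*x^2}
FOC: (y - b) - 2a*x = 0 => x* = (y - b)/(2a)
x* = (-6.7462 + 11)/(2*2) = 1.0635
f*(-6.7462) = (y-b)^2/(4a) = (-6.7462 + 11)^2/(4*2)
= 18.0948/8 = 2.2619


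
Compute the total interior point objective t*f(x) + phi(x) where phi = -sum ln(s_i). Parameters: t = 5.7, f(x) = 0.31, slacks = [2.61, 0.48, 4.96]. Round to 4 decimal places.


Step 1: Compute log-barrier.
ln values: [0.9594, -0.734, 1.6014]
phi = -(0.9594 - 0.734 + 1.6014) = -1.8268
Step 2: Compute augmented objective.
t*f(x) = 5.7*0.31 = 1.767
Total = 1.767 - 1.8268 = -0.0598


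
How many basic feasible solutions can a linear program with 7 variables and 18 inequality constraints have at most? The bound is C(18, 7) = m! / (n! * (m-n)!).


Each vertex corresponds to some choice of n active constraints out of m, so the number of vertices is at most C(m, n) = m! / (n!(m-n)!).
m = 18, n = 7
Numerator: 18 * 17 * 16 * 15 * 14 * 13 * 12
Denominator: 7! = 5040
C(18, 7) = 31824


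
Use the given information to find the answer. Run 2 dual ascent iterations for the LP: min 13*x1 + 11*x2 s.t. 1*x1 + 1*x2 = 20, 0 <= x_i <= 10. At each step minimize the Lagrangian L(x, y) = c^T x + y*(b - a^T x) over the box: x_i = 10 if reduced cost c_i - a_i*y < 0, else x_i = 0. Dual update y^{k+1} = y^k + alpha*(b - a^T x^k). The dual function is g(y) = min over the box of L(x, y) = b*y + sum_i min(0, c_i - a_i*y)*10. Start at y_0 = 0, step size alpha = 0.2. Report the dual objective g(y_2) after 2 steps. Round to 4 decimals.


Dual ascent for LP: min 13*x1 + 11*x2, 1*x1 + 1*x2 = 20, 0 <= x_i <= 10
Step 1: y^k = 0.0, reduced costs: (13.0, 11.0)
  x^k = (0.0, 0.0), subgradient = b - a^T x = 20.0
  y^{k+1} = 0.0 + 0.2*20.0 = 4.0
Step 2: y^k = 4.0, reduced costs: (9.0, 7.0)
  x^k = (0.0, 0.0), subgradient = b - a^T x = 20.0
  y^{k+1} = 4.0 + 0.2*20.0 = 8.0
Dual objective at y_2 = 8.0: reduced costs (5.0, 3.0), box minimizer x = (0.0, 0.0)
g(y_2) = b*y + (c1 - a1*y)*x1 + (c2 - a2*y)*x2 = 20*8.0 + 5.0*0.0 + 3.0*0.0 = 160.0 + 0.0 + 0.0 = 160.0


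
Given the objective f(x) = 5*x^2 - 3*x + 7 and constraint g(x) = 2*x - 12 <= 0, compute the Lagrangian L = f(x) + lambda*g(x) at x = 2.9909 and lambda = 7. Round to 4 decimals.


Step 1: Evaluate f(x).
f(2.9909) = 5*2.9909^2 - 3*2.9909 + 7 = 42.7547
Step 2: Evaluate g(x).
g(2.9909) = 2*2.9909 - 12 = -6.0182
Step 3: Compute Lagrangian.
L = 42.7547 + 7*-6.0182 = 0.6273


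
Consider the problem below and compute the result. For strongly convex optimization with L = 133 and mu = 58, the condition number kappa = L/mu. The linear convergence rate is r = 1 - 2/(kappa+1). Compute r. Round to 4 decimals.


Step 1: Compute the condition number.
kappa = L/mu = 133/58 = 2.2931
Step 2: Compute the convergence rate.
r = 1 - 2/(kappa + 1) = 1 - 2*mu/(L + mu) = (L - mu)/(L + mu) = 75/191 = 0.3927


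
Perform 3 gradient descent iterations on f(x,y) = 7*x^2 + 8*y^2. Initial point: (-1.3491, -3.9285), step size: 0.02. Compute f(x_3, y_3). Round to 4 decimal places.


Gradient descent on f(x,y) = 7*x^2 + 8*y^2.
Starting point: (-1.3491, -3.9285), alpha = 0.02
Step 1: grad_x = 2*7*-1.3491 = -18.8874, grad_y = 2*8*-3.9285 = -62.856
  x_1 = -1.3491 - 0.02*-18.8874 = -0.9714
  y_1 = -3.9285 - 0.02*-62.856 = -2.6714
Step 2: grad_x = 2*7*-0.9714 = -13.5989, grad_y = 2*8*-2.6714 = -42.7421
  x_2 = -0.9714 - 0.02*-13.5989 = -0.6994
  y_2 = -2.6714 - 0.02*-42.7421 = -1.8165
Step 3: grad_x = 2*7*-0.6994 = -9.7912, grad_y = 2*8*-1.8165 = -29.0646
  x_3 = -0.6994 - 0.02*-9.7912 = -0.5035
  y_3 = -1.8165 - 0.02*-29.0646 = -1.2352
f(-0.5035, -1.2352) = 7*(-0.5035)^2 + 8*(-1.2352)^2 = 13.9816


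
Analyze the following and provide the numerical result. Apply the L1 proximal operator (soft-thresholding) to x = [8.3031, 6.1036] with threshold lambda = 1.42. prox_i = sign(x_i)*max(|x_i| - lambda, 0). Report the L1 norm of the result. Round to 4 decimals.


Soft-thresholding with lambda = 1.42:
prox(8.3031) = sign(8.3031)*max(|8.3031| - 1.42, 0) = 6.8831
prox(6.1036) = sign(6.1036)*max(|6.1036| - 1.42, 0) = 4.6836
prox(x) = [6.8831, 4.6836]
||prox(x)||_1 = 6.8831 + 4.6836 = 11.5667


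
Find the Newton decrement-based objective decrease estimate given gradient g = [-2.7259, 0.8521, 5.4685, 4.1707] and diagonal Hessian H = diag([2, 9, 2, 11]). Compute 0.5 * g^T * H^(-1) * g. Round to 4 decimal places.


Step 1: H is diagonal, so H^(-1) * g = [-1.363, 0.0947, 2.7343, 0.3792].
Step 2: g^T H^(-1) g = sum_i g_i^2 / H_ii
  = (-2.7259)^2/2 + (0.8521)^2/9 + (5.4685)^2/2 + (4.1707)^2/11
  = 3.7153 + 0.0807 + 14.9522 + 1.5813 = 20.3295
Step 3: Objective decrease = 0.5 * g^T H^(-1) g = 10.1648


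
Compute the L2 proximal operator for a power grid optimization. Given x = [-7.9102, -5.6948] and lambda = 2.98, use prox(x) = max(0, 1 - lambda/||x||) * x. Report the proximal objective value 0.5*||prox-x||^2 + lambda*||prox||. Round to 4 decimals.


Step 1: Compute ||x||.
||x|| = 9.7469
Step 2: Compute scaling factor.
scale = max(0, 1 - 2.98/9.7469) = 0.6943
Step 3: prox(x) = [-5.4917, -3.9537]
||prox(x)|| = 6.7669
Step 4: Proximal objective.
0.5*||prox-x||^2 = 4.4402
lambda*||prox|| = 20.1654
Total = 24.6056


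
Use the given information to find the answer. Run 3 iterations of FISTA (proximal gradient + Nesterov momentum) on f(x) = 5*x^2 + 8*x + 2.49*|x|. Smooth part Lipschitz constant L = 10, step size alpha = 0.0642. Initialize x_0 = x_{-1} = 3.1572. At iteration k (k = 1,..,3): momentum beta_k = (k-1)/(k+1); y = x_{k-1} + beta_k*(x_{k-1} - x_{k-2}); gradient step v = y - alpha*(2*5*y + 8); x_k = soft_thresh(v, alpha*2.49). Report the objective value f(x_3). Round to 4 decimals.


FISTA on f(x) = 5*x^2 + 8*x + 2.49*|x|
L = 10, alpha = 0.0642
Iteration 1: beta = 0.0, y = 3.1572 + 0.0*(3.1572 - 3.1572) = 3.1572
  grad(y) = 39.572, v = y - alpha*grad = 0.6167
  prox(v) = soft_thresh(0.6167, 0.1599) = 0.4568
Iteration 2: beta = 0.3333, y = 0.4568 + 0.3333*(0.4568 - 3.1572) = -0.4433
  grad(y) = 3.5669, v = y - alpha*grad = -0.6723
  prox(v) = soft_thresh(-0.6723, 0.1599) = -0.5124
Iteration 3: beta = 0.5, y = -0.5124 + 0.5*(-0.5124 - 0.4568) = -0.9971
  grad(y) = -1.9708, v = y - alpha*grad = -0.8706
  prox(v) = soft_thresh(-0.8706, 0.1599) = -0.7107
f(x_3) = 5*(-0.7107)^2 + 8*(-0.7107) + 2.49*|-0.7107| = -1.3905


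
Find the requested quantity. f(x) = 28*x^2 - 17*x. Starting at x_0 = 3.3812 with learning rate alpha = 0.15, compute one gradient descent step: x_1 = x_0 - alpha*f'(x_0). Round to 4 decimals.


We compute the gradient at x_0 and apply the update.
f'(x) = 56*x - 17
f'(3.3812) = 56*3.3812 - 17 = 172.3472
x_1 = 3.3812 - 0.15*172.3472 = -22.4709


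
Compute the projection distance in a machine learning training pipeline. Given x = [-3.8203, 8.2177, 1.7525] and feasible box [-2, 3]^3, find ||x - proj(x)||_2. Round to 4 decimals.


Project each component onto [-2, 3].
clip(-3.8203) = -2.0, clip(8.2177) = 3.0, clip(1.7525) = 1.7525
Projection = [-2.0, 3.0, 1.7525]
Squared diffs: [3.3135, 27.2244, 0.0]
Distance = sqrt(30.5379) = 5.5261


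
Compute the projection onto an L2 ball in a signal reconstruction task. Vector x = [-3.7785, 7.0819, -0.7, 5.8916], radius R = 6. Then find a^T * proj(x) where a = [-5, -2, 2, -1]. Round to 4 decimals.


Step 1: Compute ||x|| (intermediates to 6 decimals).
||x|| = sqrt((-3.7785)^2 + 7.0819^2 + (-0.7)^2 + 5.8916^2) = 9.981549
Step 2: Project.
Since ||x|| > R, scale = R/||x|| = 6/9.981549 = 0.601109, proj(x) = scale * x
proj(x) = [-2.27129, 4.256994, -0.420776, 3.541494]
Step 3: Dot product.
a^T * proj(x) = -5*(-2.27129) - 2*4.256994 + 2*(-0.420776) - 1*3.541494 = -1.5406


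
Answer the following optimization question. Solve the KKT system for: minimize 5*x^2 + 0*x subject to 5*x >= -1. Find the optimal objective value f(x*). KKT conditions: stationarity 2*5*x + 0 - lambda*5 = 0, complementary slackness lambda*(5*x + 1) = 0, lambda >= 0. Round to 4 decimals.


Step 1: Try lambda = 0 (constraint inactive).
Stationarity: 2*5*x + 0 = 0
x* = 0/(2*5) = 0.0
Check constraint: 5*0.0 = 0.0 >= -1 -- satisfied.
Step 2: Compute optimal value.
f(x*) = 5*0.0^2 + 0*0.0 = 0.0


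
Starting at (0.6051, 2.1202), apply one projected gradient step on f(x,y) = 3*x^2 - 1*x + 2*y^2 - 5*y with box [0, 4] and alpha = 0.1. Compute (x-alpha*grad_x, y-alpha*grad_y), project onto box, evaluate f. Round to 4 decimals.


Step 1: Compute gradient at (0.6051, 2.1202).
grad_x = 2*3*0.6051 - 1 = 2.6306
grad_y = 2*2*2.1202 - 5 = 3.4808
Step 2: Gradient step.
x_raw = 0.6051 - 0.1*2.6306 = 0.342
y_raw = 2.1202 - 0.1*3.4808 = 1.7721
Step 3: Project onto [0, 4].
x_proj = clip(0.342) = 0.342
y_proj = clip(1.7721) = 1.7721
Step 4: Evaluate f.
f(0.342, 1.7721) = -2.5708


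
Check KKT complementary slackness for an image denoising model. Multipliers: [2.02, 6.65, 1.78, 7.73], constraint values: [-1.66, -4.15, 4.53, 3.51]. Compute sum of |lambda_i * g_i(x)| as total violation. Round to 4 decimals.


KKT complementary slackness check:
lambda_1 * g_1 = 2.02 * -1.66 = -3.3532
lambda_2 * g_2 = 6.65 * -4.15 = -27.5975
lambda_3 * g_3 = 1.78 * 4.53 = 8.0634
lambda_4 * g_4 = 7.73 * 3.51 = 27.1323
Total violation = 3.3532 + 27.5975 + 8.0634 + 27.1323 = 66.1464


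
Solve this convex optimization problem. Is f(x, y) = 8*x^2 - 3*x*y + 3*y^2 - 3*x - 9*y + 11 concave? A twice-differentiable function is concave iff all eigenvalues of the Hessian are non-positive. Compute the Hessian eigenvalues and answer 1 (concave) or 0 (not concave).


The Hessian of f(x,y) = 8*x^2 - 3*x*y + 3*y^2 - 3*x - 9*y + 11 is:
H = [[16, -3], [-3, 6]]
Trace = 16 + 6 = 22
Determinant = 16*6 - (-3)^2 = 87
Discriminant = (22)^2 - 4*87 = 136.0
Eigenvalues: lambda_1 = 5.169, lambda_2 = 16.831
The function is not concave.

0


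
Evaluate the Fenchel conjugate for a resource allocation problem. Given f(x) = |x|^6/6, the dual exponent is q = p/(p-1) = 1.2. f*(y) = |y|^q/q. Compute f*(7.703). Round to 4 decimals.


The conjugate exponent q satisfies 1/p + 1/q = 1.
p = 6, so q = 6/(6 - 1) = 1.2
|y|^q = 7.703^1.2 = 11.5876
f*(7.703) = 11.5876 / 1.2 = 9.6563


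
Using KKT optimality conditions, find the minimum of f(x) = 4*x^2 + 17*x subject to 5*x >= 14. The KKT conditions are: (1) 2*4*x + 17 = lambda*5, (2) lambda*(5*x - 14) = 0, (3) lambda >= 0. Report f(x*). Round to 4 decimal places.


Step 1: Try lambda = 0 (constraint inactive).
x_unc = -17/(2*4) = -2.125
Check: 5*-2.125 = -10.625 < 14 -- violated!
Step 2: Constraint must be active: 5*x = 14
x* = 14/5 = 2.8
lambda = (2*4*2.8 + 17)/5 = 7.88
Step 3: Compute optimal value.
f(x*) = 4*2.8^2 + 17*2.8 = 78.96


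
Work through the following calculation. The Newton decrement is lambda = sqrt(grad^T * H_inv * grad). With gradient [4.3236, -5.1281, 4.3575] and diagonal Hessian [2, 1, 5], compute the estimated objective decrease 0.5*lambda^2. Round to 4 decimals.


Step 1: H is diagonal, so H^(-1) * g = [2.1618, -5.1281, 0.8715].
Step 2: g^T H^(-1) g = sum_i g_i^2 / H_ii
  = (4.3236)^2/2 + (-5.1281)^2/1 + (4.3575)^2/5
  = 9.3468 + 26.2974 + 3.7976 = 39.4417
Step 3: Objective decrease = 0.5 * g^T H^(-1) g = 19.7209


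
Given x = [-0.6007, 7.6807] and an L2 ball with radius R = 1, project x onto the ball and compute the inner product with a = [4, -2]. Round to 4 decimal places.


Step 1: Compute ||x|| (intermediates to 6 decimals).
||x|| = sqrt((-0.6007)^2 + 7.6807^2) = 7.704154
Step 2: Project.
Since ||x|| > R, scale = R/||x|| = 1/7.704154 = 0.1298, proj(x) = scale * x
proj(x) = [-0.077971, 0.996955]
Step 3: Dot product.
a^T * proj(x) = 4*(-0.077971) - 2*0.996955 = -2.3058


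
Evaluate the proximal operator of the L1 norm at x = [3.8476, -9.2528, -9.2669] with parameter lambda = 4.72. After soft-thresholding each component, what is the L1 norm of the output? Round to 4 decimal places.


Soft-thresholding with lambda = 4.72:
prox(3.8476) = sign(3.8476)*max(|3.8476| - 4.72, 0) = 0.0
prox(-9.2528) = sign(-9.2528)*max(|-9.2528| - 4.72, 0) = -4.5328
prox(-9.2669) = sign(-9.2669)*max(|-9.2669| - 4.72, 0) = -4.5469
prox(x) = [0.0, -4.5328, -4.5469]
||prox(x)||_1 = 0.0 + 4.5328 + 4.5469 = 9.0797


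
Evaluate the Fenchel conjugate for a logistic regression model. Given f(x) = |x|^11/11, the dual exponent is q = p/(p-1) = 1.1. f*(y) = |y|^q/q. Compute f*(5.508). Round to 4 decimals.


The conjugate exponent q satisfies 1/p + 1/q = 1.
p = 11, so q = 11/(11 - 1) = 1.1
|y|^q = 5.508^1.1 = 6.5327
f*(5.508) = 6.5327 / 1.1 = 5.9388


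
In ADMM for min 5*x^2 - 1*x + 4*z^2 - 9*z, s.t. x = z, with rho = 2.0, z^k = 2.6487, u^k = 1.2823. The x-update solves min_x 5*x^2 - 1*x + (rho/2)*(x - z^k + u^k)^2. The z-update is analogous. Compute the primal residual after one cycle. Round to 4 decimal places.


ADMM iteration with rho = 2.0, z^k = 2.6487, u^k = 1.2823
Step 1: x-update.
Minimize 5*x^2 - 1*x + (2.0/2)*(x - 2.6487 + 1.2823)^2
FOC: (2*5 + 2.0)*x = 1 + 2.0*(2.6487 - 1.2823)
x^{k+1} = 0.3111
Step 2: z-update.
Minimize 4*z^2 - 9*z + (2.0/2)*(0.3111 - z + 1.2823)^2
FOC: (2*4 + 2.0)*z = 9 + 2.0*(0.3111 + 1.2823)
z^{k+1} = 1.2187
Step 3: u-update.
u^{k+1} = 1.2823 + 0.3111 - 1.2187 = 0.3747
Step 4: Primal residual = |0.3111 - 1.2187| = 0.9076


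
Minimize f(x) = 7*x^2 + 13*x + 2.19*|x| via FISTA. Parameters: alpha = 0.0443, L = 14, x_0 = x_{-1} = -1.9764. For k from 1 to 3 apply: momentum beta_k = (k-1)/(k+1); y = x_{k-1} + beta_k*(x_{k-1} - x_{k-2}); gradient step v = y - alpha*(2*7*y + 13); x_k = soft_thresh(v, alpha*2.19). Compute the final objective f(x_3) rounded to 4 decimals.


FISTA on f(x) = 7*x^2 + 13*x + 2.19*|x|
L = 14, alpha = 0.0443
Iteration 1: beta = 0.0, y = -1.9764 + 0.0*(-1.9764 + 1.9764) = -1.9764
  grad(y) = -14.6696, v = y - alpha*grad = -1.3265
  prox(v) = soft_thresh(-1.3265, 0.097) = -1.2295
Iteration 2: beta = 0.3333, y = -1.2295 + 0.3333*(-1.2295 + 1.9764) = -0.9806
  grad(y) = -0.7278, v = y - alpha*grad = -0.9483
  prox(v) = soft_thresh(-0.9483, 0.097) = -0.8513
Iteration 3: beta = 0.5, y = -0.8513 + 0.5*(-0.8513 + 1.2295) = -0.6622
  grad(y) = 3.7293, v = y - alpha*grad = -0.8274
  prox(v) = soft_thresh(-0.8274, 0.097) = -0.7304
f(x_3) = 7*(-0.7304)^2 + 13*(-0.7304) + 2.19*|-0.7304| = -4.1612


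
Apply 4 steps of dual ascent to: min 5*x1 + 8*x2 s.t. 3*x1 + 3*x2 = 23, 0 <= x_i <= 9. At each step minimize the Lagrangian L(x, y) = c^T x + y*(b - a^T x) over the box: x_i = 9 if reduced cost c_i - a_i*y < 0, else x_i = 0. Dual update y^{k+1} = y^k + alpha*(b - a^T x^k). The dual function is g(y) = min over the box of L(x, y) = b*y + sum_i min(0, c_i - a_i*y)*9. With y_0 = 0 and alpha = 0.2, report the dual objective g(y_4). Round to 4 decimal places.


Dual ascent for LP: min 5*x1 + 8*x2, 3*x1 + 3*x2 = 23, 0 <= x_i <= 9
Step 1: y^k = 0.0, reduced costs: (5.0, 8.0)
  x^k = (0.0, 0.0), subgradient = b - a^T x = 23.0
  y^{k+1} = 0.0 + 0.2*23.0 = 4.6
Step 2: y^k = 4.6, reduced costs: (-8.8, -5.8)
  x^k = (9.0, 9.0), subgradient = b - a^T x = -31.0
  y^{k+1} = 4.6 + 0.2*-31.0 = -1.6
Step 3: y^k = -1.6, reduced costs: (9.8, 12.8)
  x^k = (0.0, 0.0), subgradient = b - a^T x = 23.0
  y^{k+1} = -1.6 + 0.2*23.0 = 3.0
Step 4: y^k = 3.0, reduced costs: (-4.0, -1.0)
  x^k = (9.0, 9.0), subgradient = b - a^T x = -31.0
  y^{k+1} = 3.0 + 0.2*-31.0 = -3.2
Dual objective at y_4 = -3.2: reduced costs (14.6, 17.6), box minimizer x = (0.0, 0.0)
g(y_4) = b*y + (c1 - a1*y)*x1 + (c2 - a2*y)*x2 = 23*(-3.2) + 14.6*0.0 + 17.6*0.0 = -73.6 + 0.0 + 0.0 = -73.6


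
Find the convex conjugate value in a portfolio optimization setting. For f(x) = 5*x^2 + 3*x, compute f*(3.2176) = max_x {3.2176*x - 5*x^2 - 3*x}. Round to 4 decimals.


f*(y) = sup_x {y*x - a*x^2 - b*x} = sup_x {(y-b)*x - a*x^2}
FOC: (y - b) - 2a*x = 0 => x* = (y - b)/(2a)
x* = (3.2176 - 3)/(2*5) = 0.0218
f*(3.2176) = (y-b)^2/(4a) = (3.2176 - 3)^2/(4*5)
= 0.0473/20 = 0.0024


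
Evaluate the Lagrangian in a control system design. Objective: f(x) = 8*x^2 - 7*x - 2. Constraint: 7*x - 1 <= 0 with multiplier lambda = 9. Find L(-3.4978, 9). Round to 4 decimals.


Step 1: Evaluate f(x).
f(-3.4978) = 8*(-3.4978)^2 - 7*(-3.4978) - 2 = 120.3614
Step 2: Evaluate g(x).
g(-3.4978) = 7*-3.4978 - 1 = -25.4846
Step 3: Compute Lagrangian.
L = 120.3614 + 9*-25.4846 = -109.0


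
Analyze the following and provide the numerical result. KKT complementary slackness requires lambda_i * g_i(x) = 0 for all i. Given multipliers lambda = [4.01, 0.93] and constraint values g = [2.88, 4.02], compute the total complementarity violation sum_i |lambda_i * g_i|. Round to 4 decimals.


KKT complementary slackness check:
lambda_1 * g_1 = 4.01 * 2.88 = 11.5488
lambda_2 * g_2 = 0.93 * 4.02 = 3.7386
Total violation = 11.5488 + 3.7386 = 15.2874


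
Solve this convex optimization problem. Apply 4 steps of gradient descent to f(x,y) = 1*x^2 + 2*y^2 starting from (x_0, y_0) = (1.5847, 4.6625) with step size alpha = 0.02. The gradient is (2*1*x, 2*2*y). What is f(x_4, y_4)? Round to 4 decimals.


Gradient descent on f(x,y) = 1*x^2 + 2*y^2.
Starting point: (1.5847, 4.6625), alpha = 0.02
Step 1: grad_x = 2*1*1.5847 = 3.1694, grad_y = 2*2*4.6625 = 18.65
  x_1 = 1.5847 - 0.02*3.1694 = 1.5213
  y_1 = 4.6625 - 0.02*18.65 = 4.2895
Step 2: grad_x = 2*1*1.5213 = 3.0426, grad_y = 2*2*4.2895 = 17.158
  x_2 = 1.5213 - 0.02*3.0426 = 1.4605
  y_2 = 4.2895 - 0.02*17.158 = 3.9463
Step 3: grad_x = 2*1*1.4605 = 2.9209, grad_y = 2*2*3.9463 = 15.7854
  x_3 = 1.4605 - 0.02*2.9209 = 1.402
  y_3 = 3.9463 - 0.02*15.7854 = 3.6306
Step 4: grad_x = 2*1*1.402 = 2.8041, grad_y = 2*2*3.6306 = 14.5225
  x_4 = 1.402 - 0.02*2.8041 = 1.346
  y_4 = 3.6306 - 0.02*14.5225 = 3.3402
f(1.346, 3.3402) = 1*1.346^2 + 2*3.3402^2 = 24.1252


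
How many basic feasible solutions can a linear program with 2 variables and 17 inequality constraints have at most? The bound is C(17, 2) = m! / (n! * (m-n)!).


Each vertex corresponds to some choice of n active constraints out of m, so the number of vertices is at most C(m, n) = m! / (n!(m-n)!).
m = 17, n = 2
Numerator: 17 * 16
Denominator: 2! = 2
C(17, 2) = 136


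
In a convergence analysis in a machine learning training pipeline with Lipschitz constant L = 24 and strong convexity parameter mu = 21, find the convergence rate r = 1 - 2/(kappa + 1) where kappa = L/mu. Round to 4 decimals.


Step 1: Compute the condition number.
kappa = L/mu = 24/21 = 1.1429
Step 2: Compute the convergence rate.
r = 1 - 2/(kappa + 1) = 1 - 2*mu/(L + mu) = (L - mu)/(L + mu) = 3/45 = 0.0667


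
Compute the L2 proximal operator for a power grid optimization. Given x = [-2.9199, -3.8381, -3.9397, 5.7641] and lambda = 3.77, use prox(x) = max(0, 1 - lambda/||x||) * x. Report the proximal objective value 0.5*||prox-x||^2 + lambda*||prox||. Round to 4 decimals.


Step 1: Compute ||x||.
||x|| = 8.4855
Step 2: Compute scaling factor.
scale = max(0, 1 - 3.77/8.4855) = 0.5557
Step 3: prox(x) = [-1.6226, -2.1329, -2.1893, 3.2032]
||prox(x)|| = 4.7155
Step 4: Proximal objective.
0.5*||prox-x||^2 = 7.1065
lambda*||prox|| = 17.7774
Total = 24.8837


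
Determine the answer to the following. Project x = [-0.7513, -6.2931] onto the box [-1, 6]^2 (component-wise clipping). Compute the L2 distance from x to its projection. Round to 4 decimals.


Project each component onto [-1, 6].
clip(-0.7513) = -0.7513, clip(-6.2931) = -1.0
Projection = [-0.7513, -1.0]
Squared diffs: [0.0, 28.0169]
Distance = sqrt(28.0169) = 5.2931


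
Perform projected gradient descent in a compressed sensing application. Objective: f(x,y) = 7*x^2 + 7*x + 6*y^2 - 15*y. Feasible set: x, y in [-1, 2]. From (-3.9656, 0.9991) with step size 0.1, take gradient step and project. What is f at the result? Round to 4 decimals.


Step 1: Compute gradient at (-3.9656, 0.9991).
grad_x = 2*7*-3.9656 + 7 = -48.5184
grad_y = 2*6*0.9991 - 15 = -3.0108
Step 2: Gradient step.
x_raw = -3.9656 - 0.1*-48.5184 = 0.8862
y_raw = 0.9991 - 0.1*-3.0108 = 1.3002
Step 3: Project onto [-1, 2].
x_proj = clip(0.8862) = 0.8862
y_proj = clip(1.3002) = 1.3002
Step 4: Evaluate f.
f(0.8862, 1.3002) = 2.3417


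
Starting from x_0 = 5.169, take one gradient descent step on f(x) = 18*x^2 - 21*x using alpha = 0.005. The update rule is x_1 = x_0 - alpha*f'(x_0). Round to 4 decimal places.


We compute the gradient at x_0 and apply the update.
f'(x) = 36*x - 21
f'(5.169) = 36*5.169 - 21 = 165.084
x_1 = 5.169 - 0.005*165.084 = 4.3436


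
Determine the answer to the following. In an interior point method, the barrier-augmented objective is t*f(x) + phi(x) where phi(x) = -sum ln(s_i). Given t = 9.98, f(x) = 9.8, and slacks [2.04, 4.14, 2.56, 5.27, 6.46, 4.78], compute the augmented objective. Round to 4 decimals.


Step 1: Compute log-barrier.
ln values: [0.7129, 1.4207, 0.94, 1.662, 1.8656, 1.5644]
phi = -(0.7129 + 1.4207 + 0.94 + 1.662 + 1.8656 + 1.5644) = -8.1658
Step 2: Compute augmented objective.
t*f(x) = 9.98*9.8 = 97.804
Total = 97.804 - 8.1658 = 89.6382


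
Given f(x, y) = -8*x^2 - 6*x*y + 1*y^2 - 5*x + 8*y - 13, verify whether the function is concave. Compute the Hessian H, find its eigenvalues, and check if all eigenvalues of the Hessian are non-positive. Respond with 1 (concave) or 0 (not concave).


The Hessian of f(x,y) = -8*x^2 - 6*x*y + 1*y^2 - 5*x + 8*y - 13 is:
H = [[-16, -6], [-6, 2]]
Trace = -16 + 2 = -14
Determinant = -16*2 - (-6)^2 = -68
Discriminant = (-14)^2 - 4*-68 = 468.0
Eigenvalues: lambda_1 = -17.8167, lambda_2 = 3.8167
The function is not concave.

0


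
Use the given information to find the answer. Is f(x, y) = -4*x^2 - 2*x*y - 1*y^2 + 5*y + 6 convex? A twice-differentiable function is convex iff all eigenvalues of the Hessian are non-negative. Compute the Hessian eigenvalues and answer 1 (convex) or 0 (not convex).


The Hessian of f(x,y) = -4*x^2 - 2*x*y - 1*y^2 + 5*y + 6 is:
H = [[-8, -2], [-2, -2]]
Trace = -8 - 2 = -10
Determinant = -8*-2 - (-2)^2 = 12
Discriminant = (-10)^2 - 4*12 = 52.0
Eigenvalues: lambda_1 = -8.6056, lambda_2 = -1.3944
The function is not convex.

0


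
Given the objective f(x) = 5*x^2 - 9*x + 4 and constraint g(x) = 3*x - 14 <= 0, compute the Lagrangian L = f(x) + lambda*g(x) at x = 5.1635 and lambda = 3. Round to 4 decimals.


Step 1: Evaluate f(x).
f(5.1635) = 5*5.1635^2 - 9*5.1635 + 4 = 90.8372
Step 2: Evaluate g(x).
g(5.1635) = 3*5.1635 - 14 = 1.4905
Step 3: Compute Lagrangian.
L = 90.8372 + 3*1.4905 = 95.3087


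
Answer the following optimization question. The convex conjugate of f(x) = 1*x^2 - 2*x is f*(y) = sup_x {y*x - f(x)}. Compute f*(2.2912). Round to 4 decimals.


f*(y) = sup_x {y*x - a*x^2 - b*x} = sup_x {(y-b)*x - a*x^2}
FOC: (y - b) - 2a*x = 0 => x* = (y - b)/(2a)
x* = (2.2912 + 2)/(2*1) = 2.1456
f*(2.2912) = (y-b)^2/(4a) = (2.2912 + 2)^2/(4*1)
= 18.4144/4 = 4.6036


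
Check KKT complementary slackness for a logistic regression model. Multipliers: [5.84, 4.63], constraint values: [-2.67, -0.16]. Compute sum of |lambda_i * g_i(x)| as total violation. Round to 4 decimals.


KKT complementary slackness check:
lambda_1 * g_1 = 5.84 * -2.67 = -15.5928
lambda_2 * g_2 = 4.63 * -0.16 = -0.7408
Total violation = 15.5928 + 0.7408 = 16.3336


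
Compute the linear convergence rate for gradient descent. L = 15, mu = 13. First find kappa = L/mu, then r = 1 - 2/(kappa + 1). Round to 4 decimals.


Step 1: Compute the condition number.
kappa = L/mu = 15/13 = 1.1538
Step 2: Compute the convergence rate.
r = 1 - 2/(kappa + 1) = 1 - 2*mu/(L + mu) = (L - mu)/(L + mu) = 2/28 = 0.0714


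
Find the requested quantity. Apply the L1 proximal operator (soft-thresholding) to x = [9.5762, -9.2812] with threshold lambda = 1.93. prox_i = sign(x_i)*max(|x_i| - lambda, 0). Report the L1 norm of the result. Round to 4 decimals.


Soft-thresholding with lambda = 1.93:
prox(9.5762) = sign(9.5762)*max(|9.5762| - 1.93, 0) = 7.6462
prox(-9.2812) = sign(-9.2812)*max(|-9.2812| - 1.93, 0) = -7.3512
prox(x) = [7.6462, -7.3512]
||prox(x)||_1 = 7.6462 + 7.3512 = 14.9974


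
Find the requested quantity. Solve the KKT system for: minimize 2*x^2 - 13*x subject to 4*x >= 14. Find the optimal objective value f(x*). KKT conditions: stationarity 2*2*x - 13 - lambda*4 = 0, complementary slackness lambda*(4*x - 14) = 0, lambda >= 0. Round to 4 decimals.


Step 1: Try lambda = 0 (constraint inactive).
x_unc = 13/(2*2) = 3.25
Check: 4*3.25 = 13.0 < 14 -- violated!
Step 2: Constraint must be active: 4*x = 14
x* = 14/4 = 3.5
lambda = (2*2*3.5 - 13)/4 = 0.25
Step 3: Compute optimal value.
f(x*) = 2*3.5^2 - 13*3.5 = -21.0


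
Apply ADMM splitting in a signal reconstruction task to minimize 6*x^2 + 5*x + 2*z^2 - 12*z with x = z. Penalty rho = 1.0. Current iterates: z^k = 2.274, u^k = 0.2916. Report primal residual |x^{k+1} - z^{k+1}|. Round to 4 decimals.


ADMM iteration with rho = 1.0, z^k = 2.274, u^k = 0.2916
Step 1: x-update.
Minimize 6*x^2 + 5*x + (1.0/2)*(x - 2.274 + 0.2916)^2
FOC: (2*6 + 1.0)*x = -5 + 1.0*(2.274 - 0.2916)
x^{k+1} = -0.2321
Step 2: z-update.
Minimize 2*z^2 - 12*z + (1.0/2)*(-0.2321 - z + 0.2916)^2
FOC: (2*2 + 1.0)*z = 12 + 1.0*(-0.2321 + 0.2916)
z^{k+1} = 2.4119
Step 3: u-update.
u^{k+1} = 0.2916 - 0.2321 - 2.4119 = -2.3524
Step 4: Primal residual = |-0.2321 - 2.4119| = 2.644


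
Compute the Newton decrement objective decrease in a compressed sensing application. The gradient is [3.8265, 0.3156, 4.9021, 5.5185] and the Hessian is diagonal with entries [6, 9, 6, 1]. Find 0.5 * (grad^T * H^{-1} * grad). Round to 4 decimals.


Step 1: H is diagonal, so H^(-1) * g = [0.6378, 0.0351, 0.817, 5.5185].
Step 2: g^T H^(-1) g = sum_i g_i^2 / H_ii
  = (3.8265)^2/6 + (0.3156)^2/9 + (4.9021)^2/6 + (5.5185)^2/1
  = 2.4404 + 0.0111 + 4.0051 + 30.4538 = 36.9104
Step 3: Objective decrease = 0.5 * g^T H^(-1) g = 18.4552


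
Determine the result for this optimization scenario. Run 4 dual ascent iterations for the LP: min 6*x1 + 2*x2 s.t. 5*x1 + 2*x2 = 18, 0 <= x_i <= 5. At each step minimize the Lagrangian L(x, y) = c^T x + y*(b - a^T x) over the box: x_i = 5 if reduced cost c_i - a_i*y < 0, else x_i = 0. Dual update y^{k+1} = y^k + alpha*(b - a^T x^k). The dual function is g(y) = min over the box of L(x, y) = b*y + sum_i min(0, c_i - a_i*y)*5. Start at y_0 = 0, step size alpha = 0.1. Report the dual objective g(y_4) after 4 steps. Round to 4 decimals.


Dual ascent for LP: min 6*x1 + 2*x2, 5*x1 + 2*x2 = 18, 0 <= x_i <= 5
Step 1: y^k = 0.0, reduced costs: (6.0, 2.0)
  x^k = (0.0, 0.0), subgradient = b - a^T x = 18.0
  y^{k+1} = 0.0 + 0.1*18.0 = 1.8
Step 2: y^k = 1.8, reduced costs: (-3.0, -1.6)
  x^k = (5.0, 5.0), subgradient = b - a^T x = -17.0
  y^{k+1} = 1.8 + 0.1*-17.0 = 0.1
Step 3: y^k = 0.1, reduced costs: (5.5, 1.8)
  x^k = (0.0, 0.0), subgradient = b - a^T x = 18.0
  y^{k+1} = 0.1 + 0.1*18.0 = 1.9
Step 4: y^k = 1.9, reduced costs: (-3.5, -1.8)
  x^k = (5.0, 5.0), subgradient = b - a^T x = -17.0
  y^{k+1} = 1.9 + 0.1*-17.0 = 0.2
Dual objective at y_4 = 0.2: reduced costs (5.0, 1.6), box minimizer x = (0.0, 0.0)
g(y_4) = b*y + (c1 - a1*y)*x1 + (c2 - a2*y)*x2 = 18*0.2 + 5.0*0.0 + 1.6*0.0 = 3.6 + 0.0 + 0.0 = 3.6


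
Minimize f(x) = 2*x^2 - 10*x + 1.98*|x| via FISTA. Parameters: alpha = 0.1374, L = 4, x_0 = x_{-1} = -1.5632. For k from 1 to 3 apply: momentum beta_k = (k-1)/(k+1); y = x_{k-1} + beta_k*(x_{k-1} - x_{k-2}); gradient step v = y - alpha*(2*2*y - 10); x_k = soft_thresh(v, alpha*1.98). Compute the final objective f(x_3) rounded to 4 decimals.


FISTA on f(x) = 2*x^2 - 10*x + 1.98*|x|
L = 4, alpha = 0.1374
Iteration 1: beta = 0.0, y = -1.5632 + 0.0*(-1.5632 + 1.5632) = -1.5632
  grad(y) = -16.2528, v = y - alpha*grad = 0.6699
  prox(v) = soft_thresh(0.6699, 0.2721) = 0.3979
Iteration 2: beta = 0.3333, y = 0.3979 + 0.3333*(0.3979 + 1.5632) = 1.0516
  grad(y) = -5.7937, v = y - alpha*grad = 1.8476
  prox(v) = soft_thresh(1.8476, 0.2721) = 1.5756
Iteration 3: beta = 0.5, y = 1.5756 + 0.5*(1.5756 - 0.3979) = 2.1644
  grad(y) = -1.3423, v = y - alpha*grad = 2.3489
  prox(v) = soft_thresh(2.3489, 0.2721) = 2.0768
f(x_3) = 2*2.0768^2 - 10*2.0768 + 1.98*|2.0768| = -8.0297


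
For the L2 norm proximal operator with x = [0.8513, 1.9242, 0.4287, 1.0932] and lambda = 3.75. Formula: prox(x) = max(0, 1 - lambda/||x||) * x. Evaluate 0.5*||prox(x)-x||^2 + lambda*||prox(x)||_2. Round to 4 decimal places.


Step 1: Compute ||x||.
||x|| = 2.4096
Step 2: Compute scaling factor.
scale = max(0, 1 - 3.75/2.4096) = 0.0
Step 3: prox(x) = [0.0, 0.0, 0.0, 0.0]
||prox(x)|| = 0.0
Step 4: Proximal objective.
0.5*||prox-x||^2 = 2.9031
lambda*||prox|| = 0.0
Total = 2.9031


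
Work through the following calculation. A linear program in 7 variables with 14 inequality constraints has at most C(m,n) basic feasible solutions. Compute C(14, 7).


Each vertex corresponds to some choice of n active constraints out of m, so the number of vertices is at most C(m, n) = m! / (n!(m-n)!).
m = 14, n = 7
Numerator: 14 * 13 * 12 * 11 * 10 * 9 * 8
Denominator: 7! = 5040
C(14, 7) = 3432


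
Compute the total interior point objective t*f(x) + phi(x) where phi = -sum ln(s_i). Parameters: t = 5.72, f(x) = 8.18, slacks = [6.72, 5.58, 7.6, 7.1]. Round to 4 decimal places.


Step 1: Compute log-barrier.
ln values: [1.9051, 1.7192, 2.0281, 1.9601]
phi = -(1.9051 + 1.7192 + 2.0281 + 1.9601) = -7.6125
Step 2: Compute augmented objective.
t*f(x) = 5.72*8.18 = 46.7896
Total = 46.7896 - 7.6125 = 39.1771


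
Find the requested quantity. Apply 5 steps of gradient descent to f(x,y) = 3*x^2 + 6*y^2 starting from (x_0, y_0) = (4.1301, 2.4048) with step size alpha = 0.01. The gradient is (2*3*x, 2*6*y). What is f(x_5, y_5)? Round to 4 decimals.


Gradient descent on f(x,y) = 3*x^2 + 6*y^2.
Starting point: (4.1301, 2.4048), alpha = 0.01
Step 1: grad_x = 2*3*4.1301 = 24.7806, grad_y = 2*6*2.4048 = 28.8576
  x_1 = 4.1301 - 0.01*24.7806 = 3.8823
  y_1 = 2.4048 - 0.01*28.8576 = 2.1162
Step 2: grad_x = 2*3*3.8823 = 23.2938, grad_y = 2*6*2.1162 = 25.3947
  x_2 = 3.8823 - 0.01*23.2938 = 3.6494
  y_2 = 2.1162 - 0.01*25.3947 = 1.8623
Step 3: grad_x = 2*3*3.6494 = 21.8961, grad_y = 2*6*1.8623 = 22.3473
  x_3 = 3.6494 - 0.01*21.8961 = 3.4304
  y_3 = 1.8623 - 0.01*22.3473 = 1.6388
Step 4: grad_x = 2*3*3.4304 = 20.5824, grad_y = 2*6*1.6388 = 19.6656
  x_4 = 3.4304 - 0.01*20.5824 = 3.2246
  y_4 = 1.6388 - 0.01*19.6656 = 1.4421
Step 5: grad_x = 2*3*3.2246 = 19.3474, grad_y = 2*6*1.4421 = 17.3058
  x_5 = 3.2246 - 0.01*19.3474 = 3.0311
  y_5 = 1.4421 - 0.01*17.3058 = 1.2691
f(3.0311, 1.2691) = 3*3.0311^2 + 6*1.2691^2 = 37.2262


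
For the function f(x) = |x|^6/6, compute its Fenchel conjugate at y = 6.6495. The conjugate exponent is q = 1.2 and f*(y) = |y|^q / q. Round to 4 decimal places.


The conjugate exponent q satisfies 1/p + 1/q = 1.
p = 6, so q = 6/(6 - 1) = 1.2
|y|^q = 6.6495^1.2 = 9.7129
f*(6.6495) = 9.7129 / 1.2 = 8.094


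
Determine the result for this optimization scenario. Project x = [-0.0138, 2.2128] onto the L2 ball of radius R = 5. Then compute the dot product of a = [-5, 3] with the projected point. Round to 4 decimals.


Step 1: Compute ||x|| (intermediates to 6 decimals).
||x|| = sqrt((-0.0138)^2 + 2.2128^2) = 2.212843
Step 2: Project.
Since ||x|| <= R, proj = x (no scaling needed).
proj(x) = [-0.0138, 2.2128]
Step 3: Dot product.
a^T * proj(x) = -5*(-0.0138) + 3*2.2128 = 6.7074


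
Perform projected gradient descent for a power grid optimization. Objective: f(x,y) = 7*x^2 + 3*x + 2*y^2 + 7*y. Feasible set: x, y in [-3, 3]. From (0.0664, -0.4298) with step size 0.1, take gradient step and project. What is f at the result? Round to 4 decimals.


Step 1: Compute gradient at (0.0664, -0.4298).
grad_x = 2*7*0.0664 + 3 = 3.9296
grad_y = 2*2*-0.4298 + 7 = 5.2808
Step 2: Gradient step.
x_raw = 0.0664 - 0.1*3.9296 = -0.3266
y_raw = -0.4298 - 0.1*5.2808 = -0.9579
Step 3: Project onto [-3, 3].
x_proj = clip(-0.3266) = -0.3266
y_proj = clip(-0.9579) = -0.9579
Step 4: Evaluate f.
f(-0.3266, -0.9579) = -5.1033


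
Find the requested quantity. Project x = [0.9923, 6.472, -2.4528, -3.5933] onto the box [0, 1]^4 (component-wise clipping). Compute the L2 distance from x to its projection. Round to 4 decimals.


Project each component onto [0, 1].
clip(0.9923) = 0.9923, clip(6.472) = 1.0, clip(-2.4528) = 0.0, clip(-3.5933) = 0.0
Projection = [0.9923, 1.0, 0.0, 0.0]
Squared diffs: [0.0, 29.9428, 6.0162, 12.9118]
Distance = sqrt(48.8708) = 6.9908


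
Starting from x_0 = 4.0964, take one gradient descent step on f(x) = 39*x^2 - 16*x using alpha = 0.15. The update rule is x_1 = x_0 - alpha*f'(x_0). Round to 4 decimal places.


We compute the gradient at x_0 and apply the update.
f'(x) = 78*x - 16
f'(4.0964) = 78*4.0964 - 16 = 303.5192
x_1 = 4.0964 - 0.15*303.5192 = -41.4315


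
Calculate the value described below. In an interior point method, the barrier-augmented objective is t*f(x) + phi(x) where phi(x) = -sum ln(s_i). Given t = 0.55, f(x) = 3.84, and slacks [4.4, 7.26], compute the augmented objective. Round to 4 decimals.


Step 1: Compute log-barrier.
ln values: [1.4816, 1.9824]
phi = -(1.4816 + 1.9824) = -3.464
Step 2: Compute augmented objective.
t*f(x) = 0.55*3.84 = 2.112
Total = 2.112 - 3.464 = -1.352


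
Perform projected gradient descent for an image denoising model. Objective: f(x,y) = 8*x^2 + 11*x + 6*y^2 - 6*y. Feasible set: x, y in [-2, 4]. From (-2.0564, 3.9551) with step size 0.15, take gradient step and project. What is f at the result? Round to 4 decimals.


Step 1: Compute gradient at (-2.0564, 3.9551).
grad_x = 2*8*-2.0564 + 11 = -21.9024
grad_y = 2*6*3.9551 - 6 = 41.4612
Step 2: Gradient step.
x_raw = -2.0564 - 0.15*-21.9024 = 1.229
y_raw = 3.9551 - 0.15*41.4612 = -2.2641
Step 3: Project onto [-2, 4].
x_proj = clip(1.229) = 1.229
y_proj = clip(-2.2641) = -2.0
Step 4: Evaluate f.
f(1.229, -2.0) = 61.6013


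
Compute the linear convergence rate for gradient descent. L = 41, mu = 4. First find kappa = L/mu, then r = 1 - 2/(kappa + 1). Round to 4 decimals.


Step 1: Compute the condition number.
kappa = L/mu = 41/4 = 10.25
Step 2: Compute the convergence rate.
r = 1 - 2/(kappa + 1) = 1 - 2*mu/(L + mu) = (L - mu)/(L + mu) = 37/45 = 0.8222


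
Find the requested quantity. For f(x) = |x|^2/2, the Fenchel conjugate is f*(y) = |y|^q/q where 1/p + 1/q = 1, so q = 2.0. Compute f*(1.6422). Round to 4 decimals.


The conjugate exponent q satisfies 1/p + 1/q = 1.
p = 2, so q = 2/(2 - 1) = 2.0
|y|^q = 1.6422^2.0 = 2.6968
f*(1.6422) = 2.6968 / 2.0 = 1.3484


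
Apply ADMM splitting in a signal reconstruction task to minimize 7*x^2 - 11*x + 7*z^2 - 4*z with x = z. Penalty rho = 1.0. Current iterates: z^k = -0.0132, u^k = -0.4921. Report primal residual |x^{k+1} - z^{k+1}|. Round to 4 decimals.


ADMM iteration with rho = 1.0, z^k = -0.0132, u^k = -0.4921
Step 1: x-update.
Minimize 7*x^2 - 11*x + (1.0/2)*(x + 0.0132 - 0.4921)^2
FOC: (2*7 + 1.0)*x = 11 + 1.0*(-0.0132 + 0.4921)
x^{k+1} = 0.7653
Step 2: z-update.
Minimize 7*z^2 - 4*z + (1.0/2)*(0.7653 - z - 0.4921)^2
FOC: (2*7 + 1.0)*z = 4 + 1.0*(0.7653 - 0.4921)
z^{k+1} = 0.2849
Step 3: u-update.
u^{k+1} = -0.4921 + 0.7653 - 0.2849 = -0.0117
Step 4: Primal residual = |0.7653 - 0.2849| = 0.4804


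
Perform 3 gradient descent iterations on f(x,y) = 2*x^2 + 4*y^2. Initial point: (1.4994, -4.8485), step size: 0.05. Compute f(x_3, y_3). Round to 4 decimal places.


Gradient descent on f(x,y) = 2*x^2 + 4*y^2.
Starting point: (1.4994, -4.8485), alpha = 0.05
Step 1: grad_x = 2*2*1.4994 = 5.9976, grad_y = 2*4*-4.8485 = -38.788
  x_1 = 1.4994 - 0.05*5.9976 = 1.1995
  y_1 = -4.8485 - 0.05*-38.788 = -2.9091
Step 2: grad_x = 2*2*1.1995 = 4.7981, grad_y = 2*4*-2.9091 = -23.2728
  x_2 = 1.1995 - 0.05*4.7981 = 0.9596
  y_2 = -2.9091 - 0.05*-23.2728 = -1.7455
Step 3: grad_x = 2*2*0.9596 = 3.8385, grad_y = 2*4*-1.7455 = -13.9637
  x_3 = 0.9596 - 0.05*3.8385 = 0.7677
  y_3 = -1.7455 - 0.05*-13.9637 = -1.0473
f(0.7677, -1.0473) = 2*0.7677^2 + 4*(-1.0473)^2 = 5.5659


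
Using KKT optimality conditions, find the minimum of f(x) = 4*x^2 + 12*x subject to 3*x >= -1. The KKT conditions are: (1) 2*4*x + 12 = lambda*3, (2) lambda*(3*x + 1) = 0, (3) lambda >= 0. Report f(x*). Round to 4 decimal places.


Step 1: Try lambda = 0 (constraint inactive).
x_unc = -12/(2*4) = -1.5
Check: 3*-1.5 = -4.5 < -1 -- violated!
Step 2: Constraint must be active: 3*x = -1
x* = -1/3 = -0.3333 (rounded; the exact value -1/3 is used below)
lambda = (2*4*(-1/3) + 12)/3 = 3.1111
Step 3: Compute optimal value.
f(x*) = 4*(-1/3)^2 + 12*(-1/3) = -3.5556


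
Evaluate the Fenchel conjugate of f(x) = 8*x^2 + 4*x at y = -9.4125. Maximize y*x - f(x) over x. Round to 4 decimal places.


f*(y) = sup_x {y*x - a*x^2 - b*x} = sup_x {(y-b)*x - a*x^2}
FOC: (y - b) - 2a*x = 0 => x* = (y - b)/(2a)
x* = (-9.4125 - 4)/(2*8) = -0.8383
f*(-9.4125) = (y-b)^2/(4a) = (-9.4125 - 4)^2/(4*8)
= 179.8952/32 = 5.6217


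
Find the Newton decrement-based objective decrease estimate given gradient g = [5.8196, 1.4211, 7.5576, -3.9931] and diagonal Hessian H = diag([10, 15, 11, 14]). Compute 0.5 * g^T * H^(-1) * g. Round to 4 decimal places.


Step 1: H is diagonal, so H^(-1) * g = [0.582, 0.0947, 0.6871, -0.2852].
Step 2: g^T H^(-1) g = sum_i g_i^2 / H_ii
  = (5.8196)^2/10 + (1.4211)^2/15 + (7.5576)^2/11 + (-3.9931)^2/14
  = 3.3868 + 0.1346 + 5.1925 + 1.1389 = 9.8528
Step 3: Objective decrease = 0.5 * g^T H^(-1) g = 4.9264


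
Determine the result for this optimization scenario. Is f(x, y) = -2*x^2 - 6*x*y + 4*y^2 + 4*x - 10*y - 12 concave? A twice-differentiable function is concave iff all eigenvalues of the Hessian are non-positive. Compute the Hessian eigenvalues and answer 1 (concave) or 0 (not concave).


The Hessian of f(x,y) = -2*x^2 - 6*x*y + 4*y^2 + 4*x - 10*y - 12 is:
H = [[-4, -6], [-6, 8]]
Trace = -4 + 8 = 4
Determinant = -4*8 - (-6)^2 = -68
Discriminant = (4)^2 - 4*-68 = 288.0
Eigenvalues: lambda_1 = -6.4853, lambda_2 = 10.4853
The function is not concave.

0


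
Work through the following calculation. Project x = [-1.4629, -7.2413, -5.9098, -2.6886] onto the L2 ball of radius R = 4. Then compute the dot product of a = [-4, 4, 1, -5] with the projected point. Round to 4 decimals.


Step 1: Compute ||x|| (intermediates to 6 decimals).
||x|| = sqrt((-1.4629)^2 + (-7.2413)^2 + (-5.9098)^2 + (-2.6886)^2) = 9.835182
Step 2: Project.
Since ||x|| > R, scale = R/||x|| = 4/9.835182 = 0.406703, proj(x) = scale * x
proj(x) = [-0.594966, -2.945058, -2.403533, -1.093462]
Step 3: Dot product.
a^T * proj(x) = -4*(-0.594966) + 4*(-2.945058) + 1*(-2.403533) - 5*(-1.093462) = -6.3366


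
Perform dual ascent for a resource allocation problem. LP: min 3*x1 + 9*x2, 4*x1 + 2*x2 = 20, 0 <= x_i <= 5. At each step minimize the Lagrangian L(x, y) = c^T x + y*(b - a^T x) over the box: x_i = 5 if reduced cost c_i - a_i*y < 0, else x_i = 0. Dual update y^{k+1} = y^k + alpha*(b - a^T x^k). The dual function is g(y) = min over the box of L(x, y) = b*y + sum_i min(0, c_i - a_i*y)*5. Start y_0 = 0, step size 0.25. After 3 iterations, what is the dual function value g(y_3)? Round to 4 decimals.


Dual ascent for LP: min 3*x1 + 9*x2, 4*x1 + 2*x2 = 20, 0 <= x_i <= 5
Step 1: y^k = 0.0, reduced costs: (3.0, 9.0)
  x^k = (0.0, 0.0), subgradient = b - a^T x = 20.0
  y^{k+1} = 0.0 + 0.25*20.0 = 5.0
Step 2: y^k = 5.0, reduced costs: (-17.0, -1.0)
  x^k = (5.0, 5.0), subgradient = b - a^T x = -10.0
  y^{k+1} = 5.0 + 0.25*-10.0 = 2.5
Step 3: y^k = 2.5, reduced costs: (-7.0, 4.0)
  x^k = (5.0, 0.0), subgradient = b - a^T x = 0.0
  y^{k+1} = 2.5 + 0.25*0.0 = 2.5
Dual objective at y_3 = 2.5: reduced costs (-7.0, 4.0), box minimizer x = (5.0, 0.0)
g(y_3) = b*y + (c1 - a1*y)*x1 + (c2 - a2*y)*x2 = 20*2.5 + (-7.0)*5.0 + 4.0*0.0 = 50.0 - 35.0 + 0.0 = 15.0
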